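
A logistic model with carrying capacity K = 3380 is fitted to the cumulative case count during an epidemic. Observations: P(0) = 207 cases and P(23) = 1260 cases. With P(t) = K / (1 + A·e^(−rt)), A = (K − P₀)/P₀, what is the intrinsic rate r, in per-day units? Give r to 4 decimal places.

A = (3380 − 207)/207 = 15.3285
1260 = 3380/(1 + 15.3285·e^(−r·23)) → e^(−23r) = (2.68254 − 1)/15.3285 = 0.109765
r = −ln(0.109765)/23 = 2.20941/23

r ≈ 0.0961 per day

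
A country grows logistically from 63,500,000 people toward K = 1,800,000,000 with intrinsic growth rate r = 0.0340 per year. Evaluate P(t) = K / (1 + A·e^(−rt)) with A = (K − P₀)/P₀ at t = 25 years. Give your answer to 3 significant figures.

≈ 142,000,000 people

A = (1800000000 − 63500000)/63500000 = 27.34646
P(25) = 1800000000 / (1 + 27.34646·e^(−0.034·25)) = 1800000000 / (1 + 27.34646·0.427415)
= 1800000000 / 12.68828 ≈ 141863155.84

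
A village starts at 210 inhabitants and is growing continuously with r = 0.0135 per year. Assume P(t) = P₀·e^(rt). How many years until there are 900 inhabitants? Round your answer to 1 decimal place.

900 = 210 · e^(0.0135·t)
t = ln(900/210) / 0.0135 = ln(4.28571) / 0.0135 = 1.45529 / 0.0135

t ≈ 107.8 years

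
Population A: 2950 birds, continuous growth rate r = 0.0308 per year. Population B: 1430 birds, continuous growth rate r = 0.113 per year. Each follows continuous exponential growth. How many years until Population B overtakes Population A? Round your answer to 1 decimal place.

2950·e^(0.0308t) = 1430·e^(0.113t)
2950/1430 = e^((0.113 − 0.0308)t) → ln(2.06294) = 0.0822·t
t = 0.72413 / 0.0822

t ≈ 8.8 years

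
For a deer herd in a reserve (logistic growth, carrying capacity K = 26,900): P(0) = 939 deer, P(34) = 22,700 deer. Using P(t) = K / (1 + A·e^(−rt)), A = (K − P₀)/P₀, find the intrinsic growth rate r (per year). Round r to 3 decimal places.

r ≈ 0.147 per year

A = (26900 − 939)/939 = 27.6475
22700 = 26900/(1 + 27.6475·e^(−r·34)) → e^(−34r) = (1.18502 − 1)/27.6475 = 0.006692
r = −ln(0.006692)/34 = 5.00682/34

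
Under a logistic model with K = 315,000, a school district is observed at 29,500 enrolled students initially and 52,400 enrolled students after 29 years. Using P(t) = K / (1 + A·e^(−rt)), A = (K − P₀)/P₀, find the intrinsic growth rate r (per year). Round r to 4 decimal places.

r ≈ 0.0227 per year

A = (315000 − 29500)/29500 = 9.67797
52400 = 315000/(1 + 9.67797·e^(−r·29)) → e^(−29r) = (6.01145 − 1)/9.67797 = 0.517821
r = −ln(0.517821)/29 = 0.65813/29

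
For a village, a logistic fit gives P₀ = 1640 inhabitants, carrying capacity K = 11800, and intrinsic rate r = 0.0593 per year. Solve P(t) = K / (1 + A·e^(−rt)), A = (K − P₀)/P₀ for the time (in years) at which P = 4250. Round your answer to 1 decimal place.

A = (11800 − 1640)/1640 = 6.19512
4250 = 11800/(1 + 6.19512·e^(−0.0593t)) → 1 + 6.19512·e^(−0.0593t) = 2.77647
e^(−0.0593t) = 0.286753 → t = ln(3.48732)/0.0593 = 1.24913/0.0593

t ≈ 21.1 years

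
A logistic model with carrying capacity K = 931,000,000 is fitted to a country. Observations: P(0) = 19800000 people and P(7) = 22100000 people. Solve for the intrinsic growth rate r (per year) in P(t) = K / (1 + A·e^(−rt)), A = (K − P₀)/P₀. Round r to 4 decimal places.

A = (931000000 − 19800000)/19800000 = 46.0202
22100000 = 931000000/(1 + 46.0202·e^(−r·7)) → e^(−7r) = (42.1267 − 1)/46.0202 = 0.893666
r = −ln(0.893666)/7 = 0.11242/7

r ≈ 0.0161 per year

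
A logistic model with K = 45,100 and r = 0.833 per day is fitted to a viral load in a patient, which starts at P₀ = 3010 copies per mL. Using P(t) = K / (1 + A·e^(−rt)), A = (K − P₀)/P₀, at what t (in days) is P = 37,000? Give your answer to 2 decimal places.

A = (45100 − 3010)/3010 = 13.98339
37000 = 45100/(1 + 13.98339·e^(−0.833t)) → 1 + 13.98339·e^(−0.833t) = 1.21892
e^(−0.833t) = 0.015656 → t = ln(63.87474)/0.833 = 4.15692/0.833

t ≈ 4.99 days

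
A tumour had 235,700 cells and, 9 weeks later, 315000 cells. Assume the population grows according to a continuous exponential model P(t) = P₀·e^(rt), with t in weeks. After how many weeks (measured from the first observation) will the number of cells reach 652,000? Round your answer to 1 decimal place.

t ≈ 31.6 weeks

r = ln(315000/235700) / 9 ≈ 0.032224 per week
t = ln(652000/235700) / r = 1.01748 / 0.032224 ≈ 31.576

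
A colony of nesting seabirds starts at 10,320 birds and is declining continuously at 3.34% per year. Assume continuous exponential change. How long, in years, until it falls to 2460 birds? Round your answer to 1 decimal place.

2460 = 10320 · e^(-0.0334·t)
t = ln(2460/10320) / -0.0334 = ln(0.23837) / -0.0334 = -1.43392 / -0.0334

t ≈ 42.9 years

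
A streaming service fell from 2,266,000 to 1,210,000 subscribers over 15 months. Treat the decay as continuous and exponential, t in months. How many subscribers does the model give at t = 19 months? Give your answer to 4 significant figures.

≈ 1,024,000 subscribers

r = ln(1210000/2266000) / 15 ≈ -0.041826 per month
P(19) = 2266000 · e^(-0.041826·19) = 2266000 · 0.45172 ≈ 1023588.73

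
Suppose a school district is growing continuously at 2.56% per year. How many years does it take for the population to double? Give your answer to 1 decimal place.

doubling time = ln(2) / |r| = 0.69315 / 0.0256

doubling time ≈ 27.1 years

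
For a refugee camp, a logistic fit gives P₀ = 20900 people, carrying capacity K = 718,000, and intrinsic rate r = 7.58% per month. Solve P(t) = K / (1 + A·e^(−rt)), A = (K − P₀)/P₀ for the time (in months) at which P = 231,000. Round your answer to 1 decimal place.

A = (718000 − 20900)/20900 = 33.35407
231000 = 718000/(1 + 33.35407·e^(−0.0758t)) → 1 + 33.35407·e^(−0.0758t) = 3.10823
e^(−0.0758t) = 0.063207 → t = ln(15.82092)/0.0758 = 2.76133/0.0758

t ≈ 36.4 months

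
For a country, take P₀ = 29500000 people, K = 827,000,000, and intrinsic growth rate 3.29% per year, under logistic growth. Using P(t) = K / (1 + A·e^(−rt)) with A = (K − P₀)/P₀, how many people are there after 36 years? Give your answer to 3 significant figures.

≈ 89,200,000 people

A = (827000000 − 29500000)/29500000 = 27.0339
P(36) = 827000000 / (1 + 27.0339·e^(−0.0329·36)) = 827000000 / (1 + 27.0339·0.30593)
= 827000000 / 9.27047 ≈ 89207972.07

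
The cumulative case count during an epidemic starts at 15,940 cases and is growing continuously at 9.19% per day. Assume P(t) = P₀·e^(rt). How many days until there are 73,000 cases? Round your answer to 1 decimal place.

t ≈ 16.6 days

73000 = 15940 · e^(0.0919·t)
t = ln(73000/15940) / 0.0919 = ln(4.57967) / 0.0919 = 1.52163 / 0.0919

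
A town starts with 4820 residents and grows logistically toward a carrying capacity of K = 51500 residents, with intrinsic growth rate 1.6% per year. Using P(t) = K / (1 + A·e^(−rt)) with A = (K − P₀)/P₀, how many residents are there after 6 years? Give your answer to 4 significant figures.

≈ 5,256 residents

A = (51500 − 4820)/4820 = 9.68465
P(6) = 51500 / (1 + 9.68465·e^(−0.016·6)) = 51500 / (1 + 9.68465·0.908464)
= 51500 / 9.79815 ≈ 5256.09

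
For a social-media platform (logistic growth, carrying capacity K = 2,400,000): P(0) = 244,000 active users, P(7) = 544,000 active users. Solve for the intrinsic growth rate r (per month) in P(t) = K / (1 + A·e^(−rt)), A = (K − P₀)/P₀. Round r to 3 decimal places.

A = (2400000 − 244000)/244000 = 8.83607
544000 = 2400000/(1 + 8.83607·e^(−r·7)) → e^(−7r) = (4.41176 − 1)/8.83607 = 0.386118
r = −ln(0.386118)/7 = 0.95161/7

r ≈ 0.136 per month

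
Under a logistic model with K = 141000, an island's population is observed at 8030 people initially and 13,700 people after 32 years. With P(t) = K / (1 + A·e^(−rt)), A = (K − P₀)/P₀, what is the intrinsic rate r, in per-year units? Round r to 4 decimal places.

A = (141000 − 8030)/8030 = 16.55915
13700 = 141000/(1 + 16.55915·e^(−r·32)) → e^(−32r) = (10.29197 − 1)/16.55915 = 0.561138
r = −ln(0.561138)/32 = 0.57779/32

r ≈ 0.0181 per year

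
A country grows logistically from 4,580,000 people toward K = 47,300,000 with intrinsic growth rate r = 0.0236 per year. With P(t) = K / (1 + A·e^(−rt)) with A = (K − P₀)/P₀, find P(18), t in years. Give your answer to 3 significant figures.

≈ 6,660,000 people

A = (47300000 − 4580000)/4580000 = 9.32751
P(18) = 47300000 / (1 + 9.32751·e^(−0.0236·18)) = 47300000 / (1 + 9.32751·0.653901)
= 47300000 / 7.09926 ≈ 6662661.99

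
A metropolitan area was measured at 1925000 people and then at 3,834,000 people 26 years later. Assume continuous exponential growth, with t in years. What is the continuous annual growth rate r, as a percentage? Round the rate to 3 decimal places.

r ≈ 2.650% per year

3834000 = 1925000 · e^(r·26)
e^(26r) = 3834000/1925000 = 1.99169
r = ln(1.99169) / 26 = 0.68898 / 26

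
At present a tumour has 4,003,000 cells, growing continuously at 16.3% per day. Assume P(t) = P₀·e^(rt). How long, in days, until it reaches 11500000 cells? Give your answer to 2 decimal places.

11500000 = 4003000 · e^(0.163·t)
t = ln(11500000/4003000) / 0.163 = ln(2.87285) / 0.163 = 1.0553 / 0.163

t ≈ 6.47 days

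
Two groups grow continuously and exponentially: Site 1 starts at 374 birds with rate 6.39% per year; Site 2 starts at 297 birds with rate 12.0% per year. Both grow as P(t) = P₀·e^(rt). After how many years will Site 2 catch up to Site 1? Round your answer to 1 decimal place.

374·e^(0.0639t) = 297·e^(0.12t)
374/297 = e^((0.12 − 0.0639)t) → ln(1.25926) = 0.0561·t
t = 0.23052 / 0.0561

t ≈ 4.1 years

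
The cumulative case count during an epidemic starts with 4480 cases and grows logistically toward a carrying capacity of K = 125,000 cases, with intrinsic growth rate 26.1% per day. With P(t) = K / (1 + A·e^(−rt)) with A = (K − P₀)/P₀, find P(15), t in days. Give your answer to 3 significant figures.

A = (125000 − 4480)/4480 = 26.90179
P(15) = 125000 / (1 + 26.90179·e^(−0.261·15)) = 125000 / (1 + 26.90179·0.019941)
= 125000 / 1.53644 ≈ 81357.1

≈ 81,400 cases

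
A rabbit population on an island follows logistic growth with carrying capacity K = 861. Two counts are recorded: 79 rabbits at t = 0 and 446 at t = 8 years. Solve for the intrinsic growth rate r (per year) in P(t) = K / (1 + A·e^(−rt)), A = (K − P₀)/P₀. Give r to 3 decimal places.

A = (861 − 79)/79 = 9.89873
446 = 861/(1 + 9.89873·e^(−r·8)) → e^(−8r) = (1.93049 − 1)/9.89873 = 0.094001
r = −ln(0.094001)/8 = 2.36445/8

r ≈ 0.296 per year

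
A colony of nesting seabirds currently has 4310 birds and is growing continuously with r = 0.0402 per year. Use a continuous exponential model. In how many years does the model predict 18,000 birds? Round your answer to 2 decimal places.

t ≈ 35.56 years

18000 = 4310 · e^(0.0402·t)
t = ln(18000/4310) / 0.0402 = ln(4.17633) / 0.0402 = 1.42943 / 0.0402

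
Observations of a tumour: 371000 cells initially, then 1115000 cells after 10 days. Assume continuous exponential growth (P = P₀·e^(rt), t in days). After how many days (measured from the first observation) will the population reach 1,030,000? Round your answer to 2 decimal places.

r = ln(1115000/371000) / 10 ≈ 0.110041 per day
t = ln(1030000/371000) / r = 1.02111 / 0.110041 ≈ 9.279

t ≈ 9.28 days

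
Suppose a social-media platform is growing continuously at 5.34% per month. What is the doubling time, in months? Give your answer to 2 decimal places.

doubling time ≈ 12.98 months

doubling time = ln(2) / |r| = 0.69315 / 0.0534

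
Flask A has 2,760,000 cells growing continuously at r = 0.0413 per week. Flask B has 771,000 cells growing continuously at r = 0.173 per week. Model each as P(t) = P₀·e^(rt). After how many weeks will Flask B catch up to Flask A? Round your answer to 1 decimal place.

t ≈ 9.7 weeks

2760000·e^(0.0413t) = 771000·e^(0.173t)
2760000/771000 = e^((0.173 − 0.0413)t) → ln(3.57977) = 0.1317·t
t = 1.2753 / 0.1317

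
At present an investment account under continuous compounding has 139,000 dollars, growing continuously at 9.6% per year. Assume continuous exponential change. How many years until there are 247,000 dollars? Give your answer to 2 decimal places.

t ≈ 5.99 years

247000 = 139000 · e^(0.096·t)
t = ln(247000/139000) / 0.096 = ln(1.77698) / 0.096 = 0.57491 / 0.096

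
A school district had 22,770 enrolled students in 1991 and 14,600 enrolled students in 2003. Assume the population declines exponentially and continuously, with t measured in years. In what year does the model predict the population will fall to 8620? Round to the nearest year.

year 2017

r = ln(14600/22770) / 12 = -0.44442/12 ≈ -0.037035 per year
t = ln(8620/22770) / r = -0.97136/-0.037035 ≈ 26.23 years after 1991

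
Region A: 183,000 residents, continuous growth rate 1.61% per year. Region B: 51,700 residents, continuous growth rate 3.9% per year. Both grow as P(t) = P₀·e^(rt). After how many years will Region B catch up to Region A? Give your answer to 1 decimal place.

t ≈ 55.2 years

183000·e^(0.0161t) = 51700·e^(0.039t)
183000/51700 = e^((0.039 − 0.0161)t) → ln(3.53965) = 0.0229·t
t = 1.26403 / 0.0229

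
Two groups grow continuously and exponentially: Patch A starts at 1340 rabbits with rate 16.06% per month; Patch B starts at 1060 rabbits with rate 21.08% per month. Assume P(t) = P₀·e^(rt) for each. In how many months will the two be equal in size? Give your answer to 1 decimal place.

t ≈ 4.7 months

1340·e^(0.1606t) = 1060·e^(0.2108t)
1340/1060 = e^((0.2108 − 0.1606)t) → ln(1.26415) = 0.0502·t
t = 0.2344 / 0.0502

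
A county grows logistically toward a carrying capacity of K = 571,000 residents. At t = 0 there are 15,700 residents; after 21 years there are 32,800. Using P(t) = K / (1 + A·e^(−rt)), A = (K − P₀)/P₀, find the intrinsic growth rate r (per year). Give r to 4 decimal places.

A = (571000 − 15700)/15700 = 35.36943
32800 = 571000/(1 + 35.36943·e^(−r·21)) → e^(−21r) = (17.40854 − 1)/35.36943 = 0.463919
r = −ln(0.463919)/21 = 0.76805/21

r ≈ 0.0366 per year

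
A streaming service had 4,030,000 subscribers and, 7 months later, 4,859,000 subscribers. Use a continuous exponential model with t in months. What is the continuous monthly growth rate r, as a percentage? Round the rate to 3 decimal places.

r ≈ 2.672% per month

4859000 = 4030000 · e^(r·7)
e^(7r) = 4859000/4030000 = 1.20571
r = ln(1.20571) / 7 = 0.18707 / 7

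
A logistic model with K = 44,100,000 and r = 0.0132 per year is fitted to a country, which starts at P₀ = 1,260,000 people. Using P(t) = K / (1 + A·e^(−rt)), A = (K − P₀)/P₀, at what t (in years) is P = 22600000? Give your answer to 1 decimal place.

t ≈ 270.9 years

A = (44100000 − 1260000)/1260000 = 34
22600000 = 44100000/(1 + 34·e^(−0.0132t)) → 1 + 34·e^(−0.0132t) = 1.95133
e^(−0.0132t) = 0.02798 → t = ln(35.73953)/0.0132 = 3.57626/0.0132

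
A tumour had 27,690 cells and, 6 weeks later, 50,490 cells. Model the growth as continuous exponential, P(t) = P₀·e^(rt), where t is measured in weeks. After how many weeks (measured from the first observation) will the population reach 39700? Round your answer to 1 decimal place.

r = ln(50490/27690) / 6 ≈ 0.100117 per week
t = ln(39700/27690) / r = 0.36028 / 0.100117 ≈ 3.599

t ≈ 3.6 weeks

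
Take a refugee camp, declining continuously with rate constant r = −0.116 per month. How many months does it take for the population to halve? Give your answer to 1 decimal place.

half-life = ln(2) / |r| = 0.69315 / 0.116

half-life ≈ 6.0 months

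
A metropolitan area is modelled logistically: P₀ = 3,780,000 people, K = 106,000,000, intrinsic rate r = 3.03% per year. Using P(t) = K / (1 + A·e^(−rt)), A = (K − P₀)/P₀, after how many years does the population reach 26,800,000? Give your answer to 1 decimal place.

t ≈ 73.1 years

A = (106000000 − 3780000)/3780000 = 27.04233
26800000 = 106000000/(1 + 27.04233·e^(−0.0303t)) → 1 + 27.04233·e^(−0.0303t) = 3.95522
e^(−0.0303t) = 0.109281 → t = ln(9.15069)/0.0303 = 2.21383/0.0303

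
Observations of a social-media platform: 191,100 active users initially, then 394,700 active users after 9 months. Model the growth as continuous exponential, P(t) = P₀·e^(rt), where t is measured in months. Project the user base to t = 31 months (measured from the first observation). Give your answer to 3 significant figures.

r = ln(394700/191100) / 9 ≈ 0.080592 per month
P(31) = 191100 · e^(0.080592·31) = 191100 · 12.16248 ≈ 2324250.15

≈ 2,320,000 active users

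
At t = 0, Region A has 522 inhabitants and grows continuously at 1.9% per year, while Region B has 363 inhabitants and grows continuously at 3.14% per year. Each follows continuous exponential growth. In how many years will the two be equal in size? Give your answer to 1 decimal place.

t ≈ 29.3 years

522·e^(0.019t) = 363·e^(0.0314t)
522/363 = e^((0.0314 − 0.019)t) → ln(1.43802) = 0.0124·t
t = 0.36326 / 0.0124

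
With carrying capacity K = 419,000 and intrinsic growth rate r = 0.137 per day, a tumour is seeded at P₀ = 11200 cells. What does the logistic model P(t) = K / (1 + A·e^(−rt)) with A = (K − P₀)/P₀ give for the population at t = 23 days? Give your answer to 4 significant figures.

≈ 163,800 cells

A = (419000 − 11200)/11200 = 36.41071
P(23) = 419000 / (1 + 36.41071·e^(−0.137·23)) = 419000 / (1 + 36.41071·0.042809)
= 419000 / 2.55872 ≈ 163753.94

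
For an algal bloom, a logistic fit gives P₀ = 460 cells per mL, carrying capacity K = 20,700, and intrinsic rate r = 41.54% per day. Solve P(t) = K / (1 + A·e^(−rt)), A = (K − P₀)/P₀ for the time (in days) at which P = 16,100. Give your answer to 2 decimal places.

A = (20700 − 460)/460 = 44
16100 = 20700/(1 + 44·e^(−0.4154t)) → 1 + 44·e^(−0.4154t) = 1.28571
e^(−0.4154t) = 0.006494 → t = ln(154)/0.4154 = 5.03695/0.4154

t ≈ 12.13 days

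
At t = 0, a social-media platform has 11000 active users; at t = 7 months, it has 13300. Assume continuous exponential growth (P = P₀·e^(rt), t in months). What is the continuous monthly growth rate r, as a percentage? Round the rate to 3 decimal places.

13300 = 11000 · e^(r·7)
e^(7r) = 13300/11000 = 1.20909
r = ln(1.20909) / 7 = 0.18987 / 7

r ≈ 2.712% per month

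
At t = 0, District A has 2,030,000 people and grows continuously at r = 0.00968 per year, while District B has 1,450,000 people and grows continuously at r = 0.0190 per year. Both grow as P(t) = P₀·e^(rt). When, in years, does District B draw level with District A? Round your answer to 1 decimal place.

t ≈ 36.1 years

2030000·e^(0.00968t) = 1450000·e^(0.019t)
2030000/1450000 = e^((0.019 − 0.00968)t) → ln(1.4) = 0.00932·t
t = 0.33647 / 0.00932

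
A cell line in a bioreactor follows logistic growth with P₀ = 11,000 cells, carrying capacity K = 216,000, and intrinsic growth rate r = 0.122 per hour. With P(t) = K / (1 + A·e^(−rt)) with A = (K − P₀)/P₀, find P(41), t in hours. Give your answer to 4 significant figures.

A = (216000 − 11000)/11000 = 18.63636
P(41) = 216000 / (1 + 18.63636·e^(−0.122·41)) = 216000 / (1 + 18.63636·0.006724)
= 216000 / 1.12532 ≈ 191945.41

≈ 191,900 cells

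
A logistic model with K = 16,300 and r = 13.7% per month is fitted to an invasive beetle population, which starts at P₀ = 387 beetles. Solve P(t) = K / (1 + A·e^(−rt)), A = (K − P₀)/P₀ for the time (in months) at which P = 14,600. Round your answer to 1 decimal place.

t ≈ 42.8 months

A = (16300 − 387)/387 = 41.11886
14600 = 16300/(1 + 41.11886·e^(−0.137t)) → 1 + 41.11886·e^(−0.137t) = 1.11644
e^(−0.137t) = 0.002832 → t = ln(353.13847)/0.137 = 5.86686/0.137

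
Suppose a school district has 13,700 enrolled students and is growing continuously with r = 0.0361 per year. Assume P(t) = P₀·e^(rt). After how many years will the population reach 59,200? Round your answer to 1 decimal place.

t ≈ 40.5 years

59200 = 13700 · e^(0.0361·t)
t = ln(59200/13700) / 0.0361 = ln(4.32117) / 0.0361 = 1.46353 / 0.0361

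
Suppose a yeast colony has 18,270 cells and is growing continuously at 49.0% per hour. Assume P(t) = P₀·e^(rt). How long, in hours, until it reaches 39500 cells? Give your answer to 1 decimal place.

t ≈ 1.6 hours

39500 = 18270 · e^(0.49·t)
t = ln(39500/18270) / 0.49 = ln(2.16201) / 0.49 = 0.77104 / 0.49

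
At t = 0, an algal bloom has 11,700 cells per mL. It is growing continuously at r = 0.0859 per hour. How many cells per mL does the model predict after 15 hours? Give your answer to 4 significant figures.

P(15) = 11700 · e^(0.0859·15) = 11700 · e^(1.2885)
= 11700 · 3.62734 ≈ 42439.9

≈ 42,440 cells per mL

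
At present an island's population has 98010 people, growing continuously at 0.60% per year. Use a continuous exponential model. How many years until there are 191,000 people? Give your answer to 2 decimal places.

t ≈ 111.20 years

191000 = 98010 · e^(0.006·t)
t = ln(191000/98010) / 0.006 = ln(1.94878) / 0.006 = 0.6672 / 0.006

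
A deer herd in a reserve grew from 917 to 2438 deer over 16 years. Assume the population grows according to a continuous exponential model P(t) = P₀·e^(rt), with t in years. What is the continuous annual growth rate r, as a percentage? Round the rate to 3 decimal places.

2438 = 917 · e^(r·16)
e^(16r) = 2438/917 = 2.65867
r = ln(2.65867) / 16 = 0.97783 / 16

r ≈ 6.111% per year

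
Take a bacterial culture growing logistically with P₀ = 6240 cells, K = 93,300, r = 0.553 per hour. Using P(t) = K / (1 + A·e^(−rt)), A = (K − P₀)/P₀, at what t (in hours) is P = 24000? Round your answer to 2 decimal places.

t ≈ 2.85 hours

A = (93300 − 6240)/6240 = 13.95192
24000 = 93300/(1 + 13.95192·e^(−0.553t)) → 1 + 13.95192·e^(−0.553t) = 3.8875
e^(−0.553t) = 0.206961 → t = ln(4.83183)/0.553 = 1.57523/0.553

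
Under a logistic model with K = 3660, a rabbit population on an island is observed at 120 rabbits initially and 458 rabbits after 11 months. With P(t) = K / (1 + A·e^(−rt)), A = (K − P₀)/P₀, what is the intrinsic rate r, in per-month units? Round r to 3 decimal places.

A = (3660 − 120)/120 = 29.5
458 = 3660/(1 + 29.5·e^(−r·11)) → e^(−11r) = (7.99127 − 1)/29.5 = 0.236992
r = −ln(0.236992)/11 = 1.43973/11

r ≈ 0.131 per month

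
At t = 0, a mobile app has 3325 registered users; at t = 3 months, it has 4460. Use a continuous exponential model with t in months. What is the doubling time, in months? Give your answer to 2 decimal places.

r = ln(4460/3325) / 3 = ln(1.34135) / 3 ≈ 0.097893 per month
doubling time = ln 2 / |r| = 0.69315 / 0.097893

doubling time ≈ 7.08 months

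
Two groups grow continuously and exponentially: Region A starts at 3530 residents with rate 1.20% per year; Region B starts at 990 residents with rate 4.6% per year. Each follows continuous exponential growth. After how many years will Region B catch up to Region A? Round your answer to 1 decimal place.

t ≈ 37.4 years

3530·e^(0.012t) = 990·e^(0.046t)
3530/990 = e^((0.046 − 0.012)t) → ln(3.56566) = 0.034·t
t = 1.27135 / 0.034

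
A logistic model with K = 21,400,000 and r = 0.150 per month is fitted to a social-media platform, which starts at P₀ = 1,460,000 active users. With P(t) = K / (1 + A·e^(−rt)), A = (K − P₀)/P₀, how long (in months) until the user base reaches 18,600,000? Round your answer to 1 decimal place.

A = (21400000 − 1460000)/1460000 = 13.65753
18600000 = 21400000/(1 + 13.65753·e^(−0.15t)) → 1 + 13.65753·e^(−0.15t) = 1.15054
e^(−0.15t) = 0.011022 → t = ln(90.72505)/0.15 = 4.50783/0.15

t ≈ 30.1 months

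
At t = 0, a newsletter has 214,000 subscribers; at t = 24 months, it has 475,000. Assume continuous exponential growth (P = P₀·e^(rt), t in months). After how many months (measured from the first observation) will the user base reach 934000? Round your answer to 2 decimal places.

r = ln(475000/214000) / 24 ≈ 0.033222 per month
t = ln(934000/214000) / r = 1.4735 / 0.033222 ≈ 44.353

t ≈ 44.35 months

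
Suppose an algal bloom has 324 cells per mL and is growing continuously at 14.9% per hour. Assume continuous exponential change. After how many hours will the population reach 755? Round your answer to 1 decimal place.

755 = 324 · e^(0.149·t)
t = ln(755/324) / 0.149 = ln(2.33025) / 0.149 = 0.84597 / 0.149

t ≈ 5.7 hours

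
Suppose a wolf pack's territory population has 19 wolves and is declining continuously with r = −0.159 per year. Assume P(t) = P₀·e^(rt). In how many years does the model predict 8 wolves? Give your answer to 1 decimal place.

8 = 19 · e^(-0.159·t)
t = ln(8/19) / -0.159 = ln(0.42105) / -0.159 = -0.865 / -0.159

t ≈ 5.4 years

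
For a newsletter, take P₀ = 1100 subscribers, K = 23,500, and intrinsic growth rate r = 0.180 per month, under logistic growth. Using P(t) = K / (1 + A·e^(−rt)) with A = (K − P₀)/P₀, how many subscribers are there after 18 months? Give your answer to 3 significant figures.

≈ 13,100 subscribers

A = (23500 − 1100)/1100 = 20.36364
P(18) = 23500 / (1 + 20.36364·e^(−0.18·18)) = 23500 / (1 + 20.36364·0.039164)
= 23500 / 1.79752 ≈ 13073.57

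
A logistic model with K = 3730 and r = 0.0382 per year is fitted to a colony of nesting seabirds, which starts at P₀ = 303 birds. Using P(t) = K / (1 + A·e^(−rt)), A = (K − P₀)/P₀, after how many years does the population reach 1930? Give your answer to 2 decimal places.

A = (3730 − 303)/303 = 11.31023
1930 = 3730/(1 + 11.31023·e^(−0.0382t)) → 1 + 11.31023·e^(−0.0382t) = 1.93264
e^(−0.0382t) = 0.08246 → t = ln(12.12708)/0.0382 = 2.49544/0.0382

t ≈ 65.33 years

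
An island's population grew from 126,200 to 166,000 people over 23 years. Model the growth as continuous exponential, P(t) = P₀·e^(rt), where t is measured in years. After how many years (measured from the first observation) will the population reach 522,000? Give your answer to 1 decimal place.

r = ln(166000/126200) / 23 ≈ 0.011918 per year
t = ln(522000/126200) / r = 1.4198 / 0.011918 ≈ 119.128

t ≈ 119.1 years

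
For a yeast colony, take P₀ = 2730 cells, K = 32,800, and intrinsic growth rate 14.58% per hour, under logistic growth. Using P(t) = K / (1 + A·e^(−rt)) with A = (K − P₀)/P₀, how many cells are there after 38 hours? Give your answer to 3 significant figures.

≈ 31,400 cells

A = (32800 − 2730)/2730 = 11.01465
P(38) = 32800 / (1 + 11.01465·e^(−0.1458·38)) = 32800 / (1 + 11.01465·0.003925)
= 32800 / 1.04323 ≈ 31440.75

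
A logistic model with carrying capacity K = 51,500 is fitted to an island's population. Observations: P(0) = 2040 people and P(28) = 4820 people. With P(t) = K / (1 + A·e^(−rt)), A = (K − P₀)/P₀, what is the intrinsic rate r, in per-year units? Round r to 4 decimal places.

r ≈ 0.0328 per year

A = (51500 − 2040)/2040 = 24.2451
4820 = 51500/(1 + 24.2451·e^(−r·28)) → e^(−28r) = (10.68465 − 1)/24.2451 = 0.399448
r = −ln(0.399448)/28 = 0.91767/28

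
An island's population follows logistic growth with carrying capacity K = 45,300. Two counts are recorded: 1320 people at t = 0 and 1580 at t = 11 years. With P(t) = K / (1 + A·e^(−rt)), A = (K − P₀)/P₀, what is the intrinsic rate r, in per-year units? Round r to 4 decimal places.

A = (45300 − 1320)/1320 = 33.31818
1580 = 45300/(1 + 33.31818·e^(−r·11)) → e^(−11r) = (28.67089 − 1)/33.31818 = 0.830504
r = −ln(0.830504)/11 = 0.18572/11

r ≈ 0.0169 per year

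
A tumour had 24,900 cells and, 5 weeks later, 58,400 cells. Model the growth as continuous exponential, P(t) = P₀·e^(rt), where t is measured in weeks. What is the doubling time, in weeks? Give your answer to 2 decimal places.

doubling time ≈ 4.07 weeks

r = ln(58400/24900) / 5 = ln(2.34538) / 5 ≈ 0.17049 per week
doubling time = ln 2 / |r| = 0.69315 / 0.17049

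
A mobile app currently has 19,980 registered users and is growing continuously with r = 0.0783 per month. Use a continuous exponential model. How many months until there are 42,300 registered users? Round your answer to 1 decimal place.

t ≈ 9.6 months

42300 = 19980 · e^(0.0783·t)
t = ln(42300/19980) / 0.0783 = ln(2.11712) / 0.0783 = 0.75006 / 0.0783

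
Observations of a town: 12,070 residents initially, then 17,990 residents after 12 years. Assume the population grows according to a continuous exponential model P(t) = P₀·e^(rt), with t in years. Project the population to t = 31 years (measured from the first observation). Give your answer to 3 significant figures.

≈ 33,800 residents

r = ln(17990/12070) / 12 ≈ 0.033258 per year
P(31) = 12070 · e^(0.033258·31) = 12070 · 2.80384 ≈ 33842.36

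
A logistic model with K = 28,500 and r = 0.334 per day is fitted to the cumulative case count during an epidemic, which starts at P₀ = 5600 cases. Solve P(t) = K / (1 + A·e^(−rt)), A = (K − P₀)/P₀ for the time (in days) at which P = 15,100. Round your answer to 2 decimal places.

t ≈ 4.57 days

A = (28500 − 5600)/5600 = 4.08929
15100 = 28500/(1 + 4.08929·e^(−0.334t)) → 1 + 4.08929·e^(−0.334t) = 1.88742
e^(−0.334t) = 0.21701 → t = ln(4.60808)/0.334 = 1.52781/0.334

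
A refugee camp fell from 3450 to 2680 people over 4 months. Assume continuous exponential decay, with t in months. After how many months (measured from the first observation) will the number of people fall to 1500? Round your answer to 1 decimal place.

r = ln(2680/3450) / 4 ≈ -0.063139 per month
t = ln(1500/3450) / r = -0.83291 / -0.063139 ≈ 13.192

t ≈ 13.2 months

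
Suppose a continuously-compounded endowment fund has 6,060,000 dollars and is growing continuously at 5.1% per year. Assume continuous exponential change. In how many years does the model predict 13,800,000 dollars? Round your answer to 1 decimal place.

t ≈ 16.1 years

13800000 = 6060000 · e^(0.051·t)
t = ln(13800000/6060000) / 0.051 = ln(2.27723) / 0.051 = 0.82296 / 0.051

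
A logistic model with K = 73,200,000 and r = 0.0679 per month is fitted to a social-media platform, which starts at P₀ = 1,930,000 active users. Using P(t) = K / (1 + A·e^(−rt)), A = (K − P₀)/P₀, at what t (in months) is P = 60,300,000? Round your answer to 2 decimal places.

A = (73200000 − 1930000)/1930000 = 36.92746
60300000 = 73200000/(1 + 36.92746·e^(−0.0679t)) → 1 + 36.92746·e^(−0.0679t) = 1.21393
e^(−0.0679t) = 0.005793 → t = ln(172.61441)/0.0679 = 5.15106/0.0679

t ≈ 75.86 months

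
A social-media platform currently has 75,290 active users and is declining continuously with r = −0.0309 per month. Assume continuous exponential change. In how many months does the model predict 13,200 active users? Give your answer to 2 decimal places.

t ≈ 56.35 months

13200 = 75290 · e^(-0.0309·t)
t = ln(13200/75290) / -0.0309 = ln(0.17532) / -0.0309 = -1.74113 / -0.0309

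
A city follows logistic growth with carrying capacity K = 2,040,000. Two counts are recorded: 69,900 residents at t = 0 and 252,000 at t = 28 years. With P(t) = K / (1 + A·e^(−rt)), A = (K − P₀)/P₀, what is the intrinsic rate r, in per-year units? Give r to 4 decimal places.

r ≈ 0.0493 per year

A = (2040000 − 69900)/69900 = 28.18455
252000 = 2040000/(1 + 28.18455·e^(−r·28)) → e^(−28r) = (8.09524 − 1)/28.18455 = 0.251742
r = −ln(0.251742)/28 = 1.37935/28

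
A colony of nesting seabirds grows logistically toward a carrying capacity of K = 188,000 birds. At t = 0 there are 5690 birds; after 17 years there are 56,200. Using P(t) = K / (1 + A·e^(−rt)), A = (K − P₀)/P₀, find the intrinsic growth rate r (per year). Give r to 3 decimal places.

A = (188000 − 5690)/5690 = 32.04042
56200 = 188000/(1 + 32.04042·e^(−r·17)) → e^(−17r) = (3.3452 − 1)/32.04042 = 0.073195
r = −ln(0.073195)/17 = 2.61463/17

r ≈ 0.154 per year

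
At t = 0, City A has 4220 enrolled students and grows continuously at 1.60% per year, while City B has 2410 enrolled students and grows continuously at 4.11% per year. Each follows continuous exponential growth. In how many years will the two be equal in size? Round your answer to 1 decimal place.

t ≈ 22.3 years

4220·e^(0.016t) = 2410·e^(0.0411t)
4220/2410 = e^((0.0411 − 0.016)t) → ln(1.75104) = 0.0251·t
t = 0.56021 / 0.0251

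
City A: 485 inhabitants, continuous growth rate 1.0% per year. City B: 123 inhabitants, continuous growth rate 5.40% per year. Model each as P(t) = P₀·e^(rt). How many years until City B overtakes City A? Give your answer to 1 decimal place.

485·e^(0.01t) = 123·e^(0.054t)
485/123 = e^((0.054 − 0.01)t) → ln(3.94309) = 0.044·t
t = 1.37196 / 0.044

t ≈ 31.2 years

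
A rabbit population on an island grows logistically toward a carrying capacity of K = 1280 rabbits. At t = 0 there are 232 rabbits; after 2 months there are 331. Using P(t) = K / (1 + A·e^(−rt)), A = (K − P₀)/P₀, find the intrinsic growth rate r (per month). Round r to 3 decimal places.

r ≈ 0.227 per month

A = (1280 − 232)/232 = 4.51724
331 = 1280/(1 + 4.51724·e^(−r·2)) → e^(−2r) = (3.86707 − 1)/4.51724 = 0.634695
r = −ln(0.634695)/2 = 0.45461/2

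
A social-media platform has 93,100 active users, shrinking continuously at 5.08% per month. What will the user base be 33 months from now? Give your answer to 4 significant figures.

P(33) = 93100 · e^(-0.0508·33) = 93100 · e^(-1.6764)
= 93100 · 0.18705 ≈ 17413.99

≈ 17,410 active users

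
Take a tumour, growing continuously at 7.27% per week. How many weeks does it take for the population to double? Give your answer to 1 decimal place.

doubling time ≈ 9.5 weeks

doubling time = ln(2) / |r| = 0.69315 / 0.0727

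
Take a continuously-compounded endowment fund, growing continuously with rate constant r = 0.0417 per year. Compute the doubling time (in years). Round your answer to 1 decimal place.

doubling time ≈ 16.6 years

doubling time = ln(2) / |r| = 0.69315 / 0.0417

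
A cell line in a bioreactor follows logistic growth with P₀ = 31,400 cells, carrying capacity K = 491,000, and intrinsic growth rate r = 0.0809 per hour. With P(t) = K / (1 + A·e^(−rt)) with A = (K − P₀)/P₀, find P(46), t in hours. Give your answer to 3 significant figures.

A = (491000 − 31400)/31400 = 14.63694
P(46) = 491000 / (1 + 14.63694·e^(−0.0809·46)) = 491000 / (1 + 14.63694·0.0242)
= 491000 / 1.35421 ≈ 362571.69

≈ 363,000 cells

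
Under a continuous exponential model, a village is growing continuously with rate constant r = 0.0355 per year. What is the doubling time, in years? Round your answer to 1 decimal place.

doubling time ≈ 19.5 years

doubling time = ln(2) / |r| = 0.69315 / 0.0355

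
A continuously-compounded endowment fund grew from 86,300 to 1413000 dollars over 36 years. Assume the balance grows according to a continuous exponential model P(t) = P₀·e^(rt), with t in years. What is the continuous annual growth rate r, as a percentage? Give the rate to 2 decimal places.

r ≈ 7.77% per year

1413000 = 86300 · e^(r·36)
e^(36r) = 1413000/86300 = 16.37312
r = ln(16.37312) / 36 = 2.79564 / 36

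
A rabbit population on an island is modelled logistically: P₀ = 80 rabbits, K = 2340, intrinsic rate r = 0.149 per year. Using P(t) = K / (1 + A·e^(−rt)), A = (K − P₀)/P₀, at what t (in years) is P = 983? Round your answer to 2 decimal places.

A = (2340 − 80)/80 = 28.25
983 = 2340/(1 + 28.25·e^(−0.149t)) → 1 + 28.25·e^(−0.149t) = 2.38047
e^(−0.149t) = 0.048866 → t = ln(20.46408)/0.149 = 3.01867/0.149

t ≈ 20.26 years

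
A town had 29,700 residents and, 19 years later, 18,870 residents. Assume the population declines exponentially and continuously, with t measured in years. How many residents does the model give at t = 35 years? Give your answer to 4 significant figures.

r = ln(18870/29700) / 19 ≈ -0.023872 per year
P(35) = 29700 · e^(-0.023872·35) = 29700 · 0.43364 ≈ 12879.24

≈ 12,880 residents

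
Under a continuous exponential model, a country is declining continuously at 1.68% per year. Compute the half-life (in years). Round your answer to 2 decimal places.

half-life ≈ 41.26 years

half-life = ln(2) / |r| = 0.69315 / 0.0168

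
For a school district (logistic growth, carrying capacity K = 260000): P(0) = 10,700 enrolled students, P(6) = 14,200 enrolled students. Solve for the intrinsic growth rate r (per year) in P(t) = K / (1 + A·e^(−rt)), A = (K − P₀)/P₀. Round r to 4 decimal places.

r ≈ 0.0495 per year

A = (260000 − 10700)/10700 = 23.29907
14200 = 260000/(1 + 23.29907·e^(−r·6)) → e^(−6r) = (18.30986 − 1)/23.29907 = 0.742942
r = −ln(0.742942)/6 = 0.29714/6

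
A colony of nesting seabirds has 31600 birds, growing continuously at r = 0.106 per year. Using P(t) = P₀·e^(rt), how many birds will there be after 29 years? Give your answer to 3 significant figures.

P(29) = 31600 · e^(0.106·29) = 31600 · e^(3.074)
= 31600 · 21.62824 ≈ 683452.47

≈ 683,000 birds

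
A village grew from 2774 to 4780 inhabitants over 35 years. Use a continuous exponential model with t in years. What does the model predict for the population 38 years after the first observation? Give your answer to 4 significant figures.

≈ 5,008 inhabitants

r = ln(4780/2774) / 35 ≈ 0.015547 per year
P(38) = 2774 · e^(0.015547·38) = 2774 · 1.80542 ≈ 5008.23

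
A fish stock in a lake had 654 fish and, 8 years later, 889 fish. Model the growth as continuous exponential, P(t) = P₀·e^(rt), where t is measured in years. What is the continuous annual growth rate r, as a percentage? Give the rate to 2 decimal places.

r ≈ 3.84% per year

889 = 654 · e^(r·8)
e^(8r) = 889/654 = 1.35933
r = ln(1.35933) / 8 = 0.30699 / 8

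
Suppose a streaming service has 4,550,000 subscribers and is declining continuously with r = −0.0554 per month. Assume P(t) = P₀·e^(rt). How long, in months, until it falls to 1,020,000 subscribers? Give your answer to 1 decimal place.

t ≈ 27.0 months

1020000 = 4550000 · e^(-0.0554·t)
t = ln(1020000/4550000) / -0.0554 = ln(0.22418) / -0.0554 = -1.49532 / -0.0554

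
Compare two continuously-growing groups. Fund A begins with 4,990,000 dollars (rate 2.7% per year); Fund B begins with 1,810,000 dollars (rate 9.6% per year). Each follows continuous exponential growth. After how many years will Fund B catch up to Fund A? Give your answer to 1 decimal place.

4990000·e^(0.027t) = 1810000·e^(0.096t)
4990000/1810000 = e^((0.096 − 0.027)t) → ln(2.75691) = 0.069·t
t = 1.01411 / 0.069

t ≈ 14.7 years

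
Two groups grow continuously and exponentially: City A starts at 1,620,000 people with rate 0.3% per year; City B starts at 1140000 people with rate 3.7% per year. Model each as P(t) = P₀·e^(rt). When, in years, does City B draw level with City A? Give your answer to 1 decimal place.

1620000·e^(0.003t) = 1140000·e^(0.037t)
1620000/1140000 = e^((0.037 − 0.003)t) → ln(1.42105) = 0.034·t
t = 0.3514 / 0.034

t ≈ 10.3 years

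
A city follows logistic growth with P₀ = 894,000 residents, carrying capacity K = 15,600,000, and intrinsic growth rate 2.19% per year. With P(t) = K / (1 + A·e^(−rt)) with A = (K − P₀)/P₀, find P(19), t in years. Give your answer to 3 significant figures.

A = (15600000 − 894000)/894000 = 16.44966
P(19) = 15600000 / (1 + 16.44966·e^(−0.0219·19)) = 15600000 / (1 + 16.44966·0.659614)
= 15600000 / 11.85043 ≈ 1316407.49

≈ 1,320,000 residents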